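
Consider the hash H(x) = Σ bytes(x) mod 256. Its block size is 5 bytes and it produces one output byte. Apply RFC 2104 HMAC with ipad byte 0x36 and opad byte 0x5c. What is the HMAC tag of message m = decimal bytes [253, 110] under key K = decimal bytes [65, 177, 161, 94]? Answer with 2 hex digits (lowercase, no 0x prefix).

03

Key decimal bytes [65, 177, 161, 94] = 41 b1 a1 5e is 4 bytes ≤ B = 5; zero-pad to 5 bytes: K' = 41 b1 a1 5e 00.
K' ⊕ ipad = 77 87 97 68 36.  K' ⊕ opad = 1d ed fd 02 5c.
Inner input = (K'⊕ipad) ∥ m = 77 87 97 68 36 ∥ fd 6e.
Inner hash: sum = 119+135+151+104+54+253+110 = 926; mod 256 = 158 → 9e.
Outer input = (K'⊕opad) ∥ inner = 1d ed fd 02 5c ∥ 9e.
Outer hash (tag): sum = 29+237+253+2+92+158 = 771; mod 256 = 3 → 03.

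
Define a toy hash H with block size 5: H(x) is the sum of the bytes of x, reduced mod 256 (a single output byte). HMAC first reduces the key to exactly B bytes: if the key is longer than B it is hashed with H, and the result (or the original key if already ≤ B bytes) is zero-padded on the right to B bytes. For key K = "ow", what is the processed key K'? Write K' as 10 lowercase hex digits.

6f77000000

Key "ow" = 6f 77 is 2 bytes ≤ B = 5; zero-pad to 5 bytes: K' = 6f 77 00 00 00.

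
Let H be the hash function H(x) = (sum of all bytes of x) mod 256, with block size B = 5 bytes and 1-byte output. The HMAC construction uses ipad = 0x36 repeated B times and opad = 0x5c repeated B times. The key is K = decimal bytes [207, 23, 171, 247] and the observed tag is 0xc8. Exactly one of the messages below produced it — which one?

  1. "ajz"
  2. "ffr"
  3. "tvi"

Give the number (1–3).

Key decimal bytes [207, 23, 171, 247] = cf 17 ab f7 is 4 bytes ≤ B = 5; zero-pad to 5 bytes: K' = cf 17 ab f7 00.
K' ⊕ ipad = f9 21 9d c1 36; K' ⊕ opad = 93 4b f7 ab 5c.
m1: inner = H(f9 21 9d c1 36 61 6a 7a) = f3; tag = H(93 4b f7 ab 5c f3) = cf
m2: inner = H(f9 21 9d c1 36 66 66 72) = ec; tag = H(93 4b f7 ab 5c ec) = c8 ← matches
m3: inner = H(f9 21 9d c1 36 74 76 69) = 01; tag = H(93 4b f7 ab 5c 01) = dd

2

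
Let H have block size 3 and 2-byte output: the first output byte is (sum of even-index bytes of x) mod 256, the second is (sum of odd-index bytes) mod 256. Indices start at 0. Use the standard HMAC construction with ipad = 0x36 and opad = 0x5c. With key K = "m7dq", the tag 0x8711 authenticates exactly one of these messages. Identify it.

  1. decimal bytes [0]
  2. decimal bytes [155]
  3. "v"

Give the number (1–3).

1

Key "m7dq" = 6d 37 64 71 is 4 bytes > B = 3, so hash it first: H(key) = d1 a8, then zero-pad to 3 bytes: K' = d1 a8 00.
K' ⊕ ipad = e7 9e 36; K' ⊕ opad = 8d f4 5c.
m1: inner = H(e7 9e 36 00) = 1d 9e; tag = H(8d f4 5c 1d 9e) = 8711 ← matches
m2: inner = H(e7 9e 36 9b) = 1d 39; tag = H(8d f4 5c 1d 39) = 2211
m3: inner = H(e7 9e 36 76) = 1d 14; tag = H(8d f4 5c 1d 14) = fd11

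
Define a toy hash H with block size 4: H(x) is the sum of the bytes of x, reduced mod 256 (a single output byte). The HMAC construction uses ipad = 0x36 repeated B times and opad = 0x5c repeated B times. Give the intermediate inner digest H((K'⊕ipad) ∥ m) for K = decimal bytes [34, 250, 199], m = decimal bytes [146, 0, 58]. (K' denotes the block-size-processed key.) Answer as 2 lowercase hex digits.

Key decimal bytes [34, 250, 199] = 22 fa c7 is 3 bytes ≤ B = 4; zero-pad to 4 bytes: K' = 22 fa c7 00.
K' ⊕ ipad = 14 cc f1 36.
Inner input = 14 cc f1 36 ∥ 92 00 3a.
Inner hash: sum = 20+204+241+54+146+0+58 = 723; mod 256 = 211 → d3.

d3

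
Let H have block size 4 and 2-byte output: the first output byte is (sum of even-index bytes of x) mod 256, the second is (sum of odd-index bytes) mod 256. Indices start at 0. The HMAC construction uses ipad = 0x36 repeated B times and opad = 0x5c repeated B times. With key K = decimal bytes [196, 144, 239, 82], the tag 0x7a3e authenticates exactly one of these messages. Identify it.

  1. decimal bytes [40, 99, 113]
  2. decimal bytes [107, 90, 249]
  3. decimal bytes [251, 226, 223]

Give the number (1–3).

Key decimal bytes [196, 144, 239, 82] = c4 90 ef 52 is exactly B = 4 bytes: K' = c4 90 ef 52.
K' ⊕ ipad = f2 a6 d9 64; K' ⊕ opad = 98 cc b3 0e.
m1: inner = H(f2 a6 d9 64 28 63 71) = 64 6d; tag = H(98 cc b3 0e 64 6d) = af47
m2: inner = H(f2 a6 d9 64 6b 5a f9) = 2f 64; tag = H(98 cc b3 0e 2f 64) = 7a3e ← matches
m3: inner = H(f2 a6 d9 64 fb e2 df) = a5 ec; tag = H(98 cc b3 0e a5 ec) = f0c6

2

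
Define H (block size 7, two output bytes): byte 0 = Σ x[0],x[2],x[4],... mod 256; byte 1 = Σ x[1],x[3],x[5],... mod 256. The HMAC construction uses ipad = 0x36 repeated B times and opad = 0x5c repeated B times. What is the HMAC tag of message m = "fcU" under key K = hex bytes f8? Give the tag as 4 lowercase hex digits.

15e7

Key hex bytes f8 is 1 byte ≤ B = 7; zero-pad to 7 bytes: K' = f8 00 00 00 00 00 00.
K' ⊕ ipad = ce 36 36 36 36 36 36.  K' ⊕ opad = a4 5c 5c 5c 5c 5c 5c.
Inner input = (K'⊕ipad) ∥ m = ce 36 36 36 36 36 36 ∥ 66 63 55.
Inner hash: even-index sum = 467 mod 256 = 211; odd-index sum = 349 mod 256 = 93 → d3 5d.
Outer input = (K'⊕opad) ∥ inner = a4 5c 5c 5c 5c 5c 5c ∥ d3 5d.
Outer hash (tag): even-index sum = 533 mod 256 = 21; odd-index sum = 487 mod 256 = 231 → 15 e7.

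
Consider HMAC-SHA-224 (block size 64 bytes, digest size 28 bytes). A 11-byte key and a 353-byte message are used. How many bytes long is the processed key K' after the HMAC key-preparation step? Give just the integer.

64

Key is 11 ≤ 64 bytes, zero-padded: |K'| = 64.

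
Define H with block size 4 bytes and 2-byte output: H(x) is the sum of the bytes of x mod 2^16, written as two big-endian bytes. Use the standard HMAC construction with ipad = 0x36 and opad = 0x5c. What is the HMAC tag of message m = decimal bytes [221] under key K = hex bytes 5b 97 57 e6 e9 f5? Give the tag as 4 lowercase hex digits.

0218

Key hex bytes 5b 97 57 e6 e9 f5 is 6 bytes > B = 4, so hash it first: H(key) = 04 0d, then zero-pad to 4 bytes: K' = 04 0d 00 00.
K' ⊕ ipad = 32 3b 36 36.  K' ⊕ opad = 58 51 5c 5c.
Inner input = (K'⊕ipad) ∥ m = 32 3b 36 36 ∥ dd.
Inner hash: sum = 50+59+54+54+221 = 438 → 01 b6.
Outer input = (K'⊕opad) ∥ inner = 58 51 5c 5c ∥ 01 b6.
Outer hash (tag): sum = 88+81+92+92+1+182 = 536 → 02 18.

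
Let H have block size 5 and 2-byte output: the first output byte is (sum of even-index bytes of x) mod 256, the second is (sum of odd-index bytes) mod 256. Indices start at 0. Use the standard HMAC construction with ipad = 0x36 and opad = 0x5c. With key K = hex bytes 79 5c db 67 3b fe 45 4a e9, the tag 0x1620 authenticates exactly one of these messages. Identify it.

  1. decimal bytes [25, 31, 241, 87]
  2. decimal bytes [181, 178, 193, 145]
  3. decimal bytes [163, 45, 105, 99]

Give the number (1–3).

Key hex bytes 79 5c db 67 3b fe 45 4a e9 is 9 bytes > B = 5, so hash it first: H(key) = bd 0b, then zero-pad to 5 bytes: K' = bd 0b 00 00 00.
K' ⊕ ipad = 8b 3d 36 36 36; K' ⊕ opad = e1 57 5c 5c 5c.
m1: inner = H(8b 3d 36 36 36 19 1f f1 57) = 6d 7d; tag = H(e1 57 5c 5c 5c 6d 7d) = 1620 ← matches
m2: inner = H(8b 3d 36 36 36 b5 b2 c1 91) = 3a e9; tag = H(e1 57 5c 5c 5c 3a e9) = 82ed
m3: inner = H(8b 3d 36 36 36 a3 2d 69 63) = 87 7f; tag = H(e1 57 5c 5c 5c 87 7f) = 183a

1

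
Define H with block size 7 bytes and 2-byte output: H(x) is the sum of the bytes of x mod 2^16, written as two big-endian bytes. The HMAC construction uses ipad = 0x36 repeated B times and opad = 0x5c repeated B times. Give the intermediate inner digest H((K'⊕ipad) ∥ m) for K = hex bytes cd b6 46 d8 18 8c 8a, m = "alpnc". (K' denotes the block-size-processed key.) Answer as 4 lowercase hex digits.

068b

Key hex bytes cd b6 46 d8 18 8c 8a is exactly B = 7 bytes: K' = cd b6 46 d8 18 8c 8a.
K' ⊕ ipad = fb 80 70 ee 2e ba bc.
Inner input = fb 80 70 ee 2e ba bc ∥ 61 6c 70 6e 63.
Inner hash: sum = 251+128+112+238+46+186+188+97+108+112+110+99 = 1675 → 06 8b.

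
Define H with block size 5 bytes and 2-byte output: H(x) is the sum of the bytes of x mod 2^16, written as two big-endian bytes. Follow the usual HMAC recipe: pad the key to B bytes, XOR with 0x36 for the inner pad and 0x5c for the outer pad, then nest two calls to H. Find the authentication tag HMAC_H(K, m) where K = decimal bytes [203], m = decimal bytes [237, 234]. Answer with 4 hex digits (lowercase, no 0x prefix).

02b6

Key decimal bytes [203] = cb is 1 byte ≤ B = 5; zero-pad to 5 bytes: K' = cb 00 00 00 00.
K' ⊕ ipad = fd 36 36 36 36.  K' ⊕ opad = 97 5c 5c 5c 5c.
Inner input = (K'⊕ipad) ∥ m = fd 36 36 36 36 ∥ ed ea.
Inner hash: sum = 253+54+54+54+54+237+234 = 940 → 03 ac.
Outer input = (K'⊕opad) ∥ inner = 97 5c 5c 5c 5c ∥ 03 ac.
Outer hash (tag): sum = 151+92+92+92+92+3+172 = 694 → 02 b6.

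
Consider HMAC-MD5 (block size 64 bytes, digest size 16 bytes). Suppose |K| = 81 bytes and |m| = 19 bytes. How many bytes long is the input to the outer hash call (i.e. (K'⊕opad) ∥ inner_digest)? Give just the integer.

80

Key is 81 > 64 bytes, so it is hashed to 16 bytes then zero-padded to 64: |K'| = 64.
Outer input = (K'⊕opad) ∥ H(inner) → 64 + 16 = 80 bytes.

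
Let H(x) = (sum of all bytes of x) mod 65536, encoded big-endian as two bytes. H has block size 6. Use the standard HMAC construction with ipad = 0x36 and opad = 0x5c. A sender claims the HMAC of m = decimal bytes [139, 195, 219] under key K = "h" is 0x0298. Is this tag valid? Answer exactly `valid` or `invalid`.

Key "h" = 68 is 1 byte ≤ B = 6; zero-pad to 6 bytes: K' = 68 00 00 00 00 00.
K' ⊕ ipad = 5e 36 36 36 36 36; K' ⊕ opad = 34 5c 5c 5c 5c 5c.
Inner hash: sum = 94+54+54+54+54+54+139+195+219 = 917 → 03 95.
Outer hash (recomputed tag): sum = 52+92+92+92+92+92+3+149 = 664 → 02 98.
Recomputed tag = 0298; claimed = 0298 → match.

valid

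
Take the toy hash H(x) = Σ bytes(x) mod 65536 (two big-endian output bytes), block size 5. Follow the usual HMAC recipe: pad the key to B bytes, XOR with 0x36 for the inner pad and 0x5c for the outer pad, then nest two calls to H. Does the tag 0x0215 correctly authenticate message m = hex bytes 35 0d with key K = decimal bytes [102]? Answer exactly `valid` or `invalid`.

valid

Key decimal bytes [102] = 66 is 1 byte ≤ B = 5; zero-pad to 5 bytes: K' = 66 00 00 00 00.
K' ⊕ ipad = 50 36 36 36 36; K' ⊕ opad = 3a 5c 5c 5c 5c.
Inner hash: sum = 80+54+54+54+54+53+13 = 362 → 01 6a.
Outer hash (recomputed tag): sum = 58+92+92+92+92+1+106 = 533 → 02 15.
Recomputed tag = 0215; claimed = 0215 → match.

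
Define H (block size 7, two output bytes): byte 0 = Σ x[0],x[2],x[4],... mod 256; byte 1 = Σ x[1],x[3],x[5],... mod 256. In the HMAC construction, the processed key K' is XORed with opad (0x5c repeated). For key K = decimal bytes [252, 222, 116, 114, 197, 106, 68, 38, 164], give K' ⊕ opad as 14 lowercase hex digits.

Key decimal bytes [252, 222, 116, 114, 197, 106, 68, 38, 164] = fc de 74 72 c5 6a 44 26 a4 is 9 bytes > B = 7, so hash it first: H(key) = 1d e0, then zero-pad to 7 bytes: K' = 1d e0 00 00 00 00 00.
XOR each byte with 0x5c: 1d⊕5c=41, e0⊕5c=bc, 00⊕5c=5c, 00⊕5c=5c, 00⊕5c=5c, 00⊕5c=5c, 00⊕5c=5c.

41bc5c5c5c5c5c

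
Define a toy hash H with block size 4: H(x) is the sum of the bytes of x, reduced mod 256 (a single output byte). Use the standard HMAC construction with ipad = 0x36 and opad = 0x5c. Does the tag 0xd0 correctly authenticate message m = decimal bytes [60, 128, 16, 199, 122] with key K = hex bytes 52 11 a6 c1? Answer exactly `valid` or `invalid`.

Key hex bytes 52 11 a6 c1 is exactly B = 4 bytes: K' = 52 11 a6 c1.
K' ⊕ ipad = 64 27 90 f7; K' ⊕ opad = 0e 4d fa 9d.
Inner hash: sum = 100+39+144+247+60+128+16+199+122 = 1055; mod 256 = 31 → 1f.
Outer hash (recomputed tag): sum = 14+77+250+157+31 = 529; mod 256 = 17 → 11.
Recomputed tag = 11; claimed = d0 → mismatch.

invalid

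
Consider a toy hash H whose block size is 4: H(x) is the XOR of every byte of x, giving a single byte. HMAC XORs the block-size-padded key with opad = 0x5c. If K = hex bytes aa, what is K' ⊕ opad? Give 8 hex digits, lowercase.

Key hex bytes aa is 1 byte ≤ B = 4; zero-pad to 4 bytes: K' = aa 00 00 00.
XOR each byte with 0x5c: aa⊕5c=f6, 00⊕5c=5c, 00⊕5c=5c, 00⊕5c=5c.

f65c5c5c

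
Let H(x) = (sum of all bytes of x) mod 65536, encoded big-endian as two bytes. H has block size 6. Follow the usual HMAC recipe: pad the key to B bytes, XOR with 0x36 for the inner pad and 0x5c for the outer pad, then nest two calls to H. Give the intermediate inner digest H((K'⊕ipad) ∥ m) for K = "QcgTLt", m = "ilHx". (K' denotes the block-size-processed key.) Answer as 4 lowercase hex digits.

03c0

Key "QcgTLt" = 51 63 67 54 4c 74 is exactly B = 6 bytes: K' = 51 63 67 54 4c 74.
K' ⊕ ipad = 67 55 51 62 7a 42.
Inner input = 67 55 51 62 7a 42 ∥ 69 6c 48 78.
Inner hash: sum = 103+85+81+98+122+66+105+108+72+120 = 960 → 03 c0.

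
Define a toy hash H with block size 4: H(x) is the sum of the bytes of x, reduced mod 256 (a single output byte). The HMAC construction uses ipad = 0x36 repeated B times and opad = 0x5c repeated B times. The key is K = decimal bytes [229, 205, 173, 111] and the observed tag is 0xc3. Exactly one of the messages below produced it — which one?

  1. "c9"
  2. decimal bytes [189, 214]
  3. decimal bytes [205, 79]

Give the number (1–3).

2

Key decimal bytes [229, 205, 173, 111] = e5 cd ad 6f is exactly B = 4 bytes: K' = e5 cd ad 6f.
K' ⊕ ipad = d3 fb 9b 59; K' ⊕ opad = b9 91 f1 33.
m1: inner = H(d3 fb 9b 59 63 39) = 5e; tag = H(b9 91 f1 33 5e) = cc
m2: inner = H(d3 fb 9b 59 bd d6) = 55; tag = H(b9 91 f1 33 55) = c3 ← matches
m3: inner = H(d3 fb 9b 59 cd 4f) = de; tag = H(b9 91 f1 33 de) = 4c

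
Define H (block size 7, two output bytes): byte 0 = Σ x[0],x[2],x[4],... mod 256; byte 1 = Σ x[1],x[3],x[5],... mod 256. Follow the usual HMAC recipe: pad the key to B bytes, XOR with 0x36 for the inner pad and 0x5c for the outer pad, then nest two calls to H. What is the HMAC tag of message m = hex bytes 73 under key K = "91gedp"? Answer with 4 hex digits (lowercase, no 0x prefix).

47ba

Key "91gedp" = 39 31 67 65 64 70 is 6 bytes ≤ B = 7; zero-pad to 7 bytes: K' = 39 31 67 65 64 70 00.
K' ⊕ ipad = 0f 07 51 53 52 46 36.  K' ⊕ opad = 65 6d 3b 39 38 2c 5c.
Inner input = (K'⊕ipad) ∥ m = 0f 07 51 53 52 46 36 ∥ 73.
Inner hash: even-index sum = 232 mod 256 = 232; odd-index sum = 275 mod 256 = 19 → e8 13.
Outer input = (K'⊕opad) ∥ inner = 65 6d 3b 39 38 2c 5c ∥ e8 13.
Outer hash (tag): even-index sum = 327 mod 256 = 71; odd-index sum = 442 mod 256 = 186 → 47 ba.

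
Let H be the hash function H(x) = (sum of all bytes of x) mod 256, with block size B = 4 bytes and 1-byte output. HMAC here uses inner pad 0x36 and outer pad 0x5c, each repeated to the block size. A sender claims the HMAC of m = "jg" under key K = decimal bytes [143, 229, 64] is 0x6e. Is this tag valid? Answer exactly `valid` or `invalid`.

Key decimal bytes [143, 229, 64] = 8f e5 40 is 3 bytes ≤ B = 4; zero-pad to 4 bytes: K' = 8f e5 40 00.
K' ⊕ ipad = b9 d3 76 36; K' ⊕ opad = d3 b9 1c 5c.
Inner hash: sum = 185+211+118+54+106+103 = 777; mod 256 = 9 → 09.
Outer hash (recomputed tag): sum = 211+185+28+92+9 = 525; mod 256 = 13 → 0d.
Recomputed tag = 0d; claimed = 6e → mismatch.

invalid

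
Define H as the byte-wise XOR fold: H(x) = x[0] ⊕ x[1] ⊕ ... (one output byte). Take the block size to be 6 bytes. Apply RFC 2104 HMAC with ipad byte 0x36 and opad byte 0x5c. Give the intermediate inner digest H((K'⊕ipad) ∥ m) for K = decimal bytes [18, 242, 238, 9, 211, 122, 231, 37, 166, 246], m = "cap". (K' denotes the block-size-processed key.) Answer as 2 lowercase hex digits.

Key decimal bytes [18, 242, 238, 9, 211, 122, 231, 37, 166, 246] = 12 f2 ee 09 d3 7a e7 25 a6 f6 is 10 bytes > B = 6, so hash it first: H(key) = 3c, then zero-pad to 6 bytes: K' = 3c 00 00 00 00 00.
K' ⊕ ipad = 0a 36 36 36 36 36.
Inner input = 0a 36 36 36 36 36 ∥ 63 61 70.
Inner hash: XOR 0a⊕36⊕36⊕36⊕36⊕36⊕63⊕61⊕70 = 4e.

4e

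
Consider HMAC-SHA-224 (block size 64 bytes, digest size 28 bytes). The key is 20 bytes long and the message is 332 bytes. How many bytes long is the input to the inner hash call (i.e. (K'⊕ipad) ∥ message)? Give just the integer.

396

Key is 20 ≤ 64 bytes, zero-padded: |K'| = 64.
Inner input = (K'⊕ipad) ∥ m → 64 + 332 = 396 bytes.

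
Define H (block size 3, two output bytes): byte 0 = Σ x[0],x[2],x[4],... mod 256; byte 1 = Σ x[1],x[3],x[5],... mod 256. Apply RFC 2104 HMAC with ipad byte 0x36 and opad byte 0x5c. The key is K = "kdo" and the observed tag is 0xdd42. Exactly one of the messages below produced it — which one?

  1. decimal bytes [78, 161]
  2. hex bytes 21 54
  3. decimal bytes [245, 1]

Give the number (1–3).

2

Key "kdo" = 6b 64 6f is exactly B = 3 bytes: K' = 6b 64 6f.
K' ⊕ ipad = 5d 52 59; K' ⊕ opad = 37 38 33.
m1: inner = H(5d 52 59 4e a1) = 57 a0; tag = H(37 38 33 57 a0) = 0a8f
m2: inner = H(5d 52 59 21 54) = 0a 73; tag = H(37 38 33 0a 73) = dd42 ← matches
m3: inner = H(5d 52 59 f5 01) = b7 47; tag = H(37 38 33 b7 47) = b1ef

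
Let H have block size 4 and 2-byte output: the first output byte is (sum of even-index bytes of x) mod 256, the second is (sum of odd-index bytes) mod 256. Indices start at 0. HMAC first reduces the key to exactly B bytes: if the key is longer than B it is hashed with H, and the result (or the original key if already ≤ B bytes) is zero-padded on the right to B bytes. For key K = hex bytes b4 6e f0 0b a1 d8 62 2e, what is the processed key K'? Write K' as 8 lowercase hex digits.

|K| = 8 > B = 4, so first hash the key.
H(K): even-index sum = 679 mod 256 = 167; odd-index sum = 383 mod 256 = 127 → a7 7f.
Zero-pad H(K) = a7 7f to 4 bytes: K' = a7 7f 00 00.

a77f0000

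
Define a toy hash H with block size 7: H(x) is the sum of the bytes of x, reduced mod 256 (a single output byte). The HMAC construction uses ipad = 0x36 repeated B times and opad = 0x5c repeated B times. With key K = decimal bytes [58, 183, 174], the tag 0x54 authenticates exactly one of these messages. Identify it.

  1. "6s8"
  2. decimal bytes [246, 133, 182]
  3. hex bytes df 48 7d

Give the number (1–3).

3

Key decimal bytes [58, 183, 174] = 3a b7 ae is 3 bytes ≤ B = 7; zero-pad to 7 bytes: K' = 3a b7 ae 00 00 00 00.
K' ⊕ ipad = 0c 81 98 36 36 36 36; K' ⊕ opad = 66 eb f2 5c 5c 5c 5c.
m1: inner = H(0c 81 98 36 36 36 36 36 73 38) = de; tag = H(66 eb f2 5c 5c 5c 5c de) = 91
m2: inner = H(0c 81 98 36 36 36 36 f6 85 b6) = 2e; tag = H(66 eb f2 5c 5c 5c 5c 2e) = e1
m3: inner = H(0c 81 98 36 36 36 36 df 48 7d) = a1; tag = H(66 eb f2 5c 5c 5c 5c a1) = 54 ← matches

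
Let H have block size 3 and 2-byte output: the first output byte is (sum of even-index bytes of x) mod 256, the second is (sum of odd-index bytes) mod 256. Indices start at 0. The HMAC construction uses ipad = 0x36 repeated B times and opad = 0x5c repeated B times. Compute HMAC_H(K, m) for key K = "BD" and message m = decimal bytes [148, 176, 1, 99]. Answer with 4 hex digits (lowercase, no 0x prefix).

Key "BD" = 42 44 is 2 bytes ≤ B = 3; zero-pad to 3 bytes: K' = 42 44 00.
K' ⊕ ipad = 74 72 36.  K' ⊕ opad = 1e 18 5c.
Inner input = (K'⊕ipad) ∥ m = 74 72 36 ∥ 94 b0 01 63.
Inner hash: even-index sum = 445 mod 256 = 189; odd-index sum = 263 mod 256 = 7 → bd 07.
Outer input = (K'⊕opad) ∥ inner = 1e 18 5c ∥ bd 07.
Outer hash (tag): even-index sum = 129 mod 256 = 129; odd-index sum = 213 mod 256 = 213 → 81 d5.

81d5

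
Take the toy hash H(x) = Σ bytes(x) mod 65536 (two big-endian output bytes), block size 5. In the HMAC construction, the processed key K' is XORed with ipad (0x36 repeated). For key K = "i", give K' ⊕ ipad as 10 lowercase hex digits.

5f36363636

Key "i" = 69 is 1 byte ≤ B = 5; zero-pad to 5 bytes: K' = 69 00 00 00 00.
XOR each byte with 0x36: 69⊕36=5f, 00⊕36=36, 00⊕36=36, 00⊕36=36, 00⊕36=36.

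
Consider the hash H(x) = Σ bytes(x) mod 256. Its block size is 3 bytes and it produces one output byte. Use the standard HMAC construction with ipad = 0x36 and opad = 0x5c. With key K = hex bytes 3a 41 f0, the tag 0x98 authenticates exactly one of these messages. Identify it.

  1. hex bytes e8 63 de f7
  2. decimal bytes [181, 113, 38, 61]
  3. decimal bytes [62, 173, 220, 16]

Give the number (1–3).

1

Key hex bytes 3a 41 f0 is exactly B = 3 bytes: K' = 3a 41 f0.
K' ⊕ ipad = 0c 77 c6; K' ⊕ opad = 66 1d ac.
m1: inner = H(0c 77 c6 e8 63 de f7) = 69; tag = H(66 1d ac 69) = 98 ← matches
m2: inner = H(0c 77 c6 b5 71 26 3d) = d2; tag = H(66 1d ac d2) = 01
m3: inner = H(0c 77 c6 3e ad dc 10) = 20; tag = H(66 1d ac 20) = 4f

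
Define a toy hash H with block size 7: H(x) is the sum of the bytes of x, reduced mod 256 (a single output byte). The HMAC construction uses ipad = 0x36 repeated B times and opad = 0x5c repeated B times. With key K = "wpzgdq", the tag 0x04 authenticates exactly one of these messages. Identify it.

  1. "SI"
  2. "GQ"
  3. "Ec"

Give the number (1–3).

2

Key "wpzgdq" = 77 70 7a 67 64 71 is 6 bytes ≤ B = 7; zero-pad to 7 bytes: K' = 77 70 7a 67 64 71 00.
K' ⊕ ipad = 41 46 4c 51 52 47 36; K' ⊕ opad = 2b 2c 26 3b 38 2d 5c.
m1: inner = H(41 46 4c 51 52 47 36 53 49) = 8f; tag = H(2b 2c 26 3b 38 2d 5c 8f) = 08
m2: inner = H(41 46 4c 51 52 47 36 47 51) = 8b; tag = H(2b 2c 26 3b 38 2d 5c 8b) = 04 ← matches
m3: inner = H(41 46 4c 51 52 47 36 45 63) = 9b; tag = H(2b 2c 26 3b 38 2d 5c 9b) = 14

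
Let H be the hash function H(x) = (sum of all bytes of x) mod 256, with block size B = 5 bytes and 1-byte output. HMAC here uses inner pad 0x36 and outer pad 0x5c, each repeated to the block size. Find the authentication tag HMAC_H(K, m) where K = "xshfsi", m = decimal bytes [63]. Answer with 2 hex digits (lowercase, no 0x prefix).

f3

Key "xshfsi" = 78 73 68 66 73 69 is 6 bytes > B = 5, so hash it first: H(key) = 95, then zero-pad to 5 bytes: K' = 95 00 00 00 00.
K' ⊕ ipad = a3 36 36 36 36.  K' ⊕ opad = c9 5c 5c 5c 5c.
Inner input = (K'⊕ipad) ∥ m = a3 36 36 36 36 ∥ 3f.
Inner hash: sum = 163+54+54+54+54+63 = 442; mod 256 = 186 → ba.
Outer input = (K'⊕opad) ∥ inner = c9 5c 5c 5c 5c ∥ ba.
Outer hash (tag): sum = 201+92+92+92+92+186 = 755; mod 256 = 243 → f3.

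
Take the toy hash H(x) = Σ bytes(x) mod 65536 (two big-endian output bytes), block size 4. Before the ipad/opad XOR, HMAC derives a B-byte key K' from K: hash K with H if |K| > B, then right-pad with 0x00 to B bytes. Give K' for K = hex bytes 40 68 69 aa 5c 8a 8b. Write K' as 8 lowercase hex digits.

|K| = 7 > B = 4, so first hash the key.
H(K): sum = 64+104+105+170+92+138+139 = 812 → 03 2c.
Zero-pad H(K) = 03 2c to 4 bytes: K' = 03 2c 00 00.

032c0000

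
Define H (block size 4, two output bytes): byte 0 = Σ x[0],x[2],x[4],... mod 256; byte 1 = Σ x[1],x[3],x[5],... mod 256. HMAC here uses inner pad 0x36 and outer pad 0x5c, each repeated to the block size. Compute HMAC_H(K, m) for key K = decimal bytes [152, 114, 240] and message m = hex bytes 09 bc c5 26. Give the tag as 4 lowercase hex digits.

Key decimal bytes [152, 114, 240] = 98 72 f0 is 3 bytes ≤ B = 4; zero-pad to 4 bytes: K' = 98 72 f0 00.
K' ⊕ ipad = ae 44 c6 36.  K' ⊕ opad = c4 2e ac 5c.
Inner input = (K'⊕ipad) ∥ m = ae 44 c6 36 ∥ 09 bc c5 26.
Inner hash: even-index sum = 578 mod 256 = 66; odd-index sum = 348 mod 256 = 92 → 42 5c.
Outer input = (K'⊕opad) ∥ inner = c4 2e ac 5c ∥ 42 5c.
Outer hash (tag): even-index sum = 434 mod 256 = 178; odd-index sum = 230 mod 256 = 230 → b2 e6.

b2e6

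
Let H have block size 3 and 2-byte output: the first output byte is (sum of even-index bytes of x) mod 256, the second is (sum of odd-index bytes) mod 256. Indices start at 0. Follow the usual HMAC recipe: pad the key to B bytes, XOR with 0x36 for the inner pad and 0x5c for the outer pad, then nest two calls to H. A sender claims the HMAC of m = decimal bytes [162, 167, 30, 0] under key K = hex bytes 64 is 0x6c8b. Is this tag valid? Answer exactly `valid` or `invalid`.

Key hex bytes 64 is 1 byte ≤ B = 3; zero-pad to 3 bytes: K' = 64 00 00.
K' ⊕ ipad = 52 36 36; K' ⊕ opad = 38 5c 5c.
Inner hash: even-index sum = 303 mod 256 = 47; odd-index sum = 246 mod 256 = 246 → 2f f6.
Outer hash (recomputed tag): even-index sum = 394 mod 256 = 138; odd-index sum = 139 mod 256 = 139 → 8a 8b.
Recomputed tag = 8a8b; claimed = 6c8b → mismatch.

invalid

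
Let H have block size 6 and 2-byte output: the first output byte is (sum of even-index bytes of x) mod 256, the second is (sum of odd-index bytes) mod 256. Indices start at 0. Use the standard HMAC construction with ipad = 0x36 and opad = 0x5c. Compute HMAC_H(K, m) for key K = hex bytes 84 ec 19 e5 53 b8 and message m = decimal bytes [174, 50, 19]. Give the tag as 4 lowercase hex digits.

33ba

Key hex bytes 84 ec 19 e5 53 b8 is exactly B = 6 bytes: K' = 84 ec 19 e5 53 b8.
K' ⊕ ipad = b2 da 2f d3 65 8e.  K' ⊕ opad = d8 b0 45 b9 0f e4.
Inner input = (K'⊕ipad) ∥ m = b2 da 2f d3 65 8e ∥ ae 32 13.
Inner hash: even-index sum = 519 mod 256 = 7; odd-index sum = 621 mod 256 = 109 → 07 6d.
Outer input = (K'⊕opad) ∥ inner = d8 b0 45 b9 0f e4 ∥ 07 6d.
Outer hash (tag): even-index sum = 307 mod 256 = 51; odd-index sum = 698 mod 256 = 186 → 33 ba.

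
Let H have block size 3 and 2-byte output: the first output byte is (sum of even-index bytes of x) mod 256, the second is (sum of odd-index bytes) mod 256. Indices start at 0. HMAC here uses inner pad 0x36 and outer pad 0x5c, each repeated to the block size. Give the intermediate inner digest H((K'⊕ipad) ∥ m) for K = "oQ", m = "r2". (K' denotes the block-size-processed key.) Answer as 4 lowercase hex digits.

Key "oQ" = 6f 51 is 2 bytes ≤ B = 3; zero-pad to 3 bytes: K' = 6f 51 00.
K' ⊕ ipad = 59 67 36.
Inner input = 59 67 36 ∥ 72 32.
Inner hash: even-index sum = 193 mod 256 = 193; odd-index sum = 217 mod 256 = 217 → c1 d9.

c1d9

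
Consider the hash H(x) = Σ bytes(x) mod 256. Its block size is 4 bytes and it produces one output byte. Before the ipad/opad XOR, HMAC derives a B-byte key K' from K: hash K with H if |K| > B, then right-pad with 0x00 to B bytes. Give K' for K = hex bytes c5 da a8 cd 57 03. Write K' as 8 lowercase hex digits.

6e000000

|K| = 6 > B = 4, so first hash the key.
H(K): sum = 197+218+168+205+87+3 = 878; mod 256 = 110 → 6e.
Zero-pad H(K) = 6e to 4 bytes: K' = 6e 00 00 00.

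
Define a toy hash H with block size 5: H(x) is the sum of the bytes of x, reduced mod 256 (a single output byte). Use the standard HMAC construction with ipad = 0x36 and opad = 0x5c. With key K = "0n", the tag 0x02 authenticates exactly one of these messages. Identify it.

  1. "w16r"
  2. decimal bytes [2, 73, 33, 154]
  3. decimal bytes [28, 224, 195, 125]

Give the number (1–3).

Key "0n" = 30 6e is 2 bytes ≤ B = 5; zero-pad to 5 bytes: K' = 30 6e 00 00 00.
K' ⊕ ipad = 06 58 36 36 36; K' ⊕ opad = 6c 32 5c 5c 5c.
m1: inner = H(06 58 36 36 36 77 31 36 72) = 50; tag = H(6c 32 5c 5c 5c 50) = 02 ← matches
m2: inner = H(06 58 36 36 36 02 49 21 9a) = 06; tag = H(6c 32 5c 5c 5c 06) = b8
m3: inner = H(06 58 36 36 36 1c e0 c3 7d) = 3c; tag = H(6c 32 5c 5c 5c 3c) = ee

1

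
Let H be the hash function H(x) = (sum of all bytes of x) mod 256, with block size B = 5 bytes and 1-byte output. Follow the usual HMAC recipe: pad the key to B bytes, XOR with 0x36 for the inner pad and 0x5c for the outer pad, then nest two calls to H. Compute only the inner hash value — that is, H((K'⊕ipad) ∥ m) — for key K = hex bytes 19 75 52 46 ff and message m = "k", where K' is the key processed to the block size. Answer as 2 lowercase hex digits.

7a

Key hex bytes 19 75 52 46 ff is exactly B = 5 bytes: K' = 19 75 52 46 ff.
K' ⊕ ipad = 2f 43 64 70 c9.
Inner input = 2f 43 64 70 c9 ∥ 6b.
Inner hash: sum = 47+67+100+112+201+107 = 634; mod 256 = 122 → 7a.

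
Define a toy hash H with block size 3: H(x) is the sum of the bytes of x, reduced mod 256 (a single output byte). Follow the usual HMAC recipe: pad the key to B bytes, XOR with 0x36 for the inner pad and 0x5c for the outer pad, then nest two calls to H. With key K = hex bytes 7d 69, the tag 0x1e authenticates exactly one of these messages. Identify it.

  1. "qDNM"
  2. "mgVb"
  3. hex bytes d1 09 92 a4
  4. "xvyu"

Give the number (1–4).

2

Key hex bytes 7d 69 is 2 bytes ≤ B = 3; zero-pad to 3 bytes: K' = 7d 69 00.
K' ⊕ ipad = 4b 5f 36; K' ⊕ opad = 21 35 5c.
m1: inner = H(4b 5f 36 71 44 4e 4d) = 30; tag = H(21 35 5c 30) = e2
m2: inner = H(4b 5f 36 6d 67 56 62) = 6c; tag = H(21 35 5c 6c) = 1e ← matches
m3: inner = H(4b 5f 36 d1 09 92 a4) = f0; tag = H(21 35 5c f0) = a2
m4: inner = H(4b 5f 36 78 76 79 75) = bc; tag = H(21 35 5c bc) = 6e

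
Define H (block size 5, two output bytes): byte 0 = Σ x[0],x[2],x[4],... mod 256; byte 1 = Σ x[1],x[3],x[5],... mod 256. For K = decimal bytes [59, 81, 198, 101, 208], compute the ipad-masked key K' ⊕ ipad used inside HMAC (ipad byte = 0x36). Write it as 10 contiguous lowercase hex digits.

Key decimal bytes [59, 81, 198, 101, 208] = 3b 51 c6 65 d0 is exactly B = 5 bytes: K' = 3b 51 c6 65 d0.
XOR each byte with 0x36: 3b⊕36=0d, 51⊕36=67, c6⊕36=f0, 65⊕36=53, d0⊕36=e6.

0d67f053e6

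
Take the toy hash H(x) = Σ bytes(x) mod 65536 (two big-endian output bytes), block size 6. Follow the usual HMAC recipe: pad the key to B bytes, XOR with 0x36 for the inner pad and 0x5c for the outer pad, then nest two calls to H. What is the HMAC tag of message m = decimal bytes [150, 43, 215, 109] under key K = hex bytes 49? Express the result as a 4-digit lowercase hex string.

Key hex bytes 49 is 1 byte ≤ B = 6; zero-pad to 6 bytes: K' = 49 00 00 00 00 00.
K' ⊕ ipad = 7f 36 36 36 36 36.  K' ⊕ opad = 15 5c 5c 5c 5c 5c.
Inner input = (K'⊕ipad) ∥ m = 7f 36 36 36 36 36 ∥ 96 2b d7 6d.
Inner hash: sum = 127+54+54+54+54+54+150+43+215+109 = 914 → 03 92.
Outer input = (K'⊕opad) ∥ inner = 15 5c 5c 5c 5c 5c ∥ 03 92.
Outer hash (tag): sum = 21+92+92+92+92+92+3+146 = 630 → 02 76.

0276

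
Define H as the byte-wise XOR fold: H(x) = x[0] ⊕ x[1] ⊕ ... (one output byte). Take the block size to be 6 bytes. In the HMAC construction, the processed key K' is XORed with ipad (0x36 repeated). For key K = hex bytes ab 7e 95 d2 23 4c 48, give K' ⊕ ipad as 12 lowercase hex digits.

Key hex bytes ab 7e 95 d2 23 4c 48 is 7 bytes > B = 6, so hash it first: H(key) = b5, then zero-pad to 6 bytes: K' = b5 00 00 00 00 00.
XOR each byte with 0x36: b5⊕36=83, 00⊕36=36, 00⊕36=36, 00⊕36=36, 00⊕36=36, 00⊕36=36.

833636363636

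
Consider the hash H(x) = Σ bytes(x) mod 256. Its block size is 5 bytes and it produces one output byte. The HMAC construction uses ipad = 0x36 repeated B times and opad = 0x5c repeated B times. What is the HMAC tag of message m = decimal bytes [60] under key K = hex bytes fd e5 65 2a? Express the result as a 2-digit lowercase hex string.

e4

Key hex bytes fd e5 65 2a is 4 bytes ≤ B = 5; zero-pad to 5 bytes: K' = fd e5 65 2a 00.
K' ⊕ ipad = cb d3 53 1c 36.  K' ⊕ opad = a1 b9 39 76 5c.
Inner input = (K'⊕ipad) ∥ m = cb d3 53 1c 36 ∥ 3c.
Inner hash: sum = 203+211+83+28+54+60 = 639; mod 256 = 127 → 7f.
Outer input = (K'⊕opad) ∥ inner = a1 b9 39 76 5c ∥ 7f.
Outer hash (tag): sum = 161+185+57+118+92+127 = 740; mod 256 = 228 → e4.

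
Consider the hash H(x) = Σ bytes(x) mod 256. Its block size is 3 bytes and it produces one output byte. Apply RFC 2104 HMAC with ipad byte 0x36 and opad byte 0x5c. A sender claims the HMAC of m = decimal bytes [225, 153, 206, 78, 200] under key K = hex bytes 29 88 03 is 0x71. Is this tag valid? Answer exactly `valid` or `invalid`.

Key hex bytes 29 88 03 is exactly B = 3 bytes: K' = 29 88 03.
K' ⊕ ipad = 1f be 35; K' ⊕ opad = 75 d4 5f.
Inner hash: sum = 31+190+53+225+153+206+78+200 = 1136; mod 256 = 112 → 70.
Outer hash (recomputed tag): sum = 117+212+95+112 = 536; mod 256 = 24 → 18.
Recomputed tag = 18; claimed = 71 → mismatch.

invalid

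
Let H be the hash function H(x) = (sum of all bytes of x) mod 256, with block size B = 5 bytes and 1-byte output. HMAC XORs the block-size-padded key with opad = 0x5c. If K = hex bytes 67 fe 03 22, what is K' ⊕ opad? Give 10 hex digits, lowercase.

3ba25f7e5c

Key hex bytes 67 fe 03 22 is 4 bytes ≤ B = 5; zero-pad to 5 bytes: K' = 67 fe 03 22 00.
XOR each byte with 0x5c: 67⊕5c=3b, fe⊕5c=a2, 03⊕5c=5f, 22⊕5c=7e, 00⊕5c=5c.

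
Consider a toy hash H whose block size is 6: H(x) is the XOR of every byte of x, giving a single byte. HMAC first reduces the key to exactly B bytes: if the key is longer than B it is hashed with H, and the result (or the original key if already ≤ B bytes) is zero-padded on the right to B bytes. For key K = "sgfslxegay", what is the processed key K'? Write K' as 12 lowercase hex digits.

|K| = 10 > B = 6, so first hash the key.
H(K): XOR 73⊕67⊕66⊕73⊕6c⊕78⊕65⊕67⊕61⊕79 = 0f.
Zero-pad H(K) = 0f to 6 bytes: K' = 0f 00 00 00 00 00.

0f0000000000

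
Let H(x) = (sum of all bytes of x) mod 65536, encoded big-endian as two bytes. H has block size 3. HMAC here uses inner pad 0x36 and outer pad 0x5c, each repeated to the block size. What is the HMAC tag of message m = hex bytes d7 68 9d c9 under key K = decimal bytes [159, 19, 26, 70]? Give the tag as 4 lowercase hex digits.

0140

Key decimal bytes [159, 19, 26, 70] = 9f 13 1a 46 is 4 bytes > B = 3, so hash it first: H(key) = 01 12, then zero-pad to 3 bytes: K' = 01 12 00.
K' ⊕ ipad = 37 24 36.  K' ⊕ opad = 5d 4e 5c.
Inner input = (K'⊕ipad) ∥ m = 37 24 36 ∥ d7 68 9d c9.
Inner hash: sum = 55+36+54+215+104+157+201 = 822 → 03 36.
Outer input = (K'⊕opad) ∥ inner = 5d 4e 5c ∥ 03 36.
Outer hash (tag): sum = 93+78+92+3+54 = 320 → 01 40.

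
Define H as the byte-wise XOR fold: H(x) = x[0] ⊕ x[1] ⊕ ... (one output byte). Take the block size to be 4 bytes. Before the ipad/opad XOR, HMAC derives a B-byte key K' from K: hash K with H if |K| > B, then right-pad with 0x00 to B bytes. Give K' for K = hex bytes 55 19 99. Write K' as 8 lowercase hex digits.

55199900

Key hex bytes 55 19 99 is 3 bytes ≤ B = 4; zero-pad to 4 bytes: K' = 55 19 99 00.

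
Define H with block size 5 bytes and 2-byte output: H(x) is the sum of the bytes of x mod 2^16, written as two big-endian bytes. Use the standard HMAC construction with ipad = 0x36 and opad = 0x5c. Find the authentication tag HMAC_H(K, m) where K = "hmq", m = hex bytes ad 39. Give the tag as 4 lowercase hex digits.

Key "hmq" = 68 6d 71 is 3 bytes ≤ B = 5; zero-pad to 5 bytes: K' = 68 6d 71 00 00.
K' ⊕ ipad = 5e 5b 47 36 36.  K' ⊕ opad = 34 31 2d 5c 5c.
Inner input = (K'⊕ipad) ∥ m = 5e 5b 47 36 36 ∥ ad 39.
Inner hash: sum = 94+91+71+54+54+173+57 = 594 → 02 52.
Outer input = (K'⊕opad) ∥ inner = 34 31 2d 5c 5c ∥ 02 52.
Outer hash (tag): sum = 52+49+45+92+92+2+82 = 414 → 01 9e.

019e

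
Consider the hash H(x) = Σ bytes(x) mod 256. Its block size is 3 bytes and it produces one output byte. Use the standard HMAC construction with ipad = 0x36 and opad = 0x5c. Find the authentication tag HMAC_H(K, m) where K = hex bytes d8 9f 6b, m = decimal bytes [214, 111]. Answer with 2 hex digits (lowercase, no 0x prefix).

Key hex bytes d8 9f 6b is exactly B = 3 bytes: K' = d8 9f 6b.
K' ⊕ ipad = ee a9 5d.  K' ⊕ opad = 84 c3 37.
Inner input = (K'⊕ipad) ∥ m = ee a9 5d ∥ d6 6f.
Inner hash: sum = 238+169+93+214+111 = 825; mod 256 = 57 → 39.
Outer input = (K'⊕opad) ∥ inner = 84 c3 37 ∥ 39.
Outer hash (tag): sum = 132+195+55+57 = 439; mod 256 = 183 → b7.

b7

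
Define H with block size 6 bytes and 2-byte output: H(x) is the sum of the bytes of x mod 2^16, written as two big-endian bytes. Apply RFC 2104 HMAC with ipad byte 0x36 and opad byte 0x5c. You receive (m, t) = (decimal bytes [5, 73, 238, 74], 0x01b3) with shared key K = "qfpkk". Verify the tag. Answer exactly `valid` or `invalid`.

Key "qfpkk" = 71 66 70 6b 6b is 5 bytes ≤ B = 6; zero-pad to 6 bytes: K' = 71 66 70 6b 6b 00.
K' ⊕ ipad = 47 50 46 5d 5d 36; K' ⊕ opad = 2d 3a 2c 37 37 5c.
Inner hash: sum = 71+80+70+93+93+54+5+73+238+74 = 851 → 03 53.
Outer hash (recomputed tag): sum = 45+58+44+55+55+92+3+83 = 435 → 01 b3.
Recomputed tag = 01b3; claimed = 01b3 → match.

valid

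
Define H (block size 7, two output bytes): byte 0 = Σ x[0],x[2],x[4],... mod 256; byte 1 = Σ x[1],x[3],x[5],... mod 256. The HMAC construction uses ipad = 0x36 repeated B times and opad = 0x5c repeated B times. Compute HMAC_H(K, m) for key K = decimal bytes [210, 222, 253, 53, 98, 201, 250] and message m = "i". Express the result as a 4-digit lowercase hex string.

Key decimal bytes [210, 222, 253, 53, 98, 201, 250] = d2 de fd 35 62 c9 fa is exactly B = 7 bytes: K' = d2 de fd 35 62 c9 fa.
K' ⊕ ipad = e4 e8 cb 03 54 ff cc.  K' ⊕ opad = 8e 82 a1 69 3e 95 a6.
Inner input = (K'⊕ipad) ∥ m = e4 e8 cb 03 54 ff cc ∥ 69.
Inner hash: even-index sum = 719 mod 256 = 207; odd-index sum = 595 mod 256 = 83 → cf 53.
Outer input = (K'⊕opad) ∥ inner = 8e 82 a1 69 3e 95 a6 ∥ cf 53.
Outer hash (tag): even-index sum = 614 mod 256 = 102; odd-index sum = 591 mod 256 = 79 → 66 4f.

664f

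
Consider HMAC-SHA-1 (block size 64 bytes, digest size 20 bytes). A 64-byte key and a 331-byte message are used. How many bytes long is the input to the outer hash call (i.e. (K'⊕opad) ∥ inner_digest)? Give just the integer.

84

Key is 64 ≤ 64 bytes, zero-padded: |K'| = 64.
Outer input = (K'⊕opad) ∥ H(inner) → 64 + 20 = 84 bytes.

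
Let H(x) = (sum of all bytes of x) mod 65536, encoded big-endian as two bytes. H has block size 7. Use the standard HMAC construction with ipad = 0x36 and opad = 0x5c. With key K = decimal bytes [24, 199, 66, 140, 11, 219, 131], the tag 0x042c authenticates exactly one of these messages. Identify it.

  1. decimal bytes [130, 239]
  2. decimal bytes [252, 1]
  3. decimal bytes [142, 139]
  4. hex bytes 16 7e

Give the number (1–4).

1

Key decimal bytes [24, 199, 66, 140, 11, 219, 131] = 18 c7 42 8c 0b db 83 is exactly B = 7 bytes: K' = 18 c7 42 8c 0b db 83.
K' ⊕ ipad = 2e f1 74 ba 3d ed b5; K' ⊕ opad = 44 9b 1e d0 57 87 df.
m1: inner = H(2e f1 74 ba 3d ed b5 82 ef) = 05 9d; tag = H(44 9b 1e d0 57 87 df 05 9d) = 042c ← matches
m2: inner = H(2e f1 74 ba 3d ed b5 fc 01) = 05 29; tag = H(44 9b 1e d0 57 87 df 05 29) = 03b8
m3: inner = H(2e f1 74 ba 3d ed b5 8e 8b) = 05 45; tag = H(44 9b 1e d0 57 87 df 05 45) = 03d4
m4: inner = H(2e f1 74 ba 3d ed b5 16 7e) = 04 c0; tag = H(44 9b 1e d0 57 87 df 04 c0) = 044e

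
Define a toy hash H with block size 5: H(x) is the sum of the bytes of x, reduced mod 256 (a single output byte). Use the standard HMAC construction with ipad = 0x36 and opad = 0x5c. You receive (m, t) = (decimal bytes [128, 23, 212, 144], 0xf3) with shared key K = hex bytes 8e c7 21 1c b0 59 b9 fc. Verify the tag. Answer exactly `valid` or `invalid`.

invalid

Key hex bytes 8e c7 21 1c b0 59 b9 fc is 8 bytes > B = 5, so hash it first: H(key) = 50, then zero-pad to 5 bytes: K' = 50 00 00 00 00.
K' ⊕ ipad = 66 36 36 36 36; K' ⊕ opad = 0c 5c 5c 5c 5c.
Inner hash: sum = 102+54+54+54+54+128+23+212+144 = 825; mod 256 = 57 → 39.
Outer hash (recomputed tag): sum = 12+92+92+92+92+57 = 437; mod 256 = 181 → b5.
Recomputed tag = b5; claimed = f3 → mismatch.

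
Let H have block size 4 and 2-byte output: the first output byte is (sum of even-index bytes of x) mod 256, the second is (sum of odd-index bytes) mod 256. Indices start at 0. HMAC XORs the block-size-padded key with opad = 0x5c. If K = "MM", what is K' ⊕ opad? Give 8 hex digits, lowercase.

11115c5c

Key "MM" = 4d 4d is 2 bytes ≤ B = 4; zero-pad to 4 bytes: K' = 4d 4d 00 00.
XOR each byte with 0x5c: 4d⊕5c=11, 4d⊕5c=11, 00⊕5c=5c, 00⊕5c=5c.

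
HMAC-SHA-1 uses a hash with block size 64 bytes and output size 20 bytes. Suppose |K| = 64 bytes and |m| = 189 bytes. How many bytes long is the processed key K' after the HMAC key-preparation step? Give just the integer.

64

Key is 64 ≤ 64 bytes, zero-padded: |K'| = 64.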